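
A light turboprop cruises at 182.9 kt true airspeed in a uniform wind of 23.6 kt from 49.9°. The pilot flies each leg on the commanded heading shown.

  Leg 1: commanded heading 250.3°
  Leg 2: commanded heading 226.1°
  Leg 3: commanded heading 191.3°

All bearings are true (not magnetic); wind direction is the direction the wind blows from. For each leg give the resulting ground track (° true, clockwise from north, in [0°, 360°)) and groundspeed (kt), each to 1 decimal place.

Leg 1: heading 250.3°; drift -2.3° → track 248.0°, groundspeed 205.2 kt
Leg 2: heading 226.1°; drift +0.4° → track 226.5°, groundspeed 206.5 kt
Leg 3: heading 191.3°; drift +4.2° → track 195.5°, groundspeed 201.9 kt

Leg 1: track=248.0°, groundspeed=205.2 kt
Leg 2: track=226.5°, groundspeed=206.5 kt
Leg 3: track=195.5°, groundspeed=201.9 kt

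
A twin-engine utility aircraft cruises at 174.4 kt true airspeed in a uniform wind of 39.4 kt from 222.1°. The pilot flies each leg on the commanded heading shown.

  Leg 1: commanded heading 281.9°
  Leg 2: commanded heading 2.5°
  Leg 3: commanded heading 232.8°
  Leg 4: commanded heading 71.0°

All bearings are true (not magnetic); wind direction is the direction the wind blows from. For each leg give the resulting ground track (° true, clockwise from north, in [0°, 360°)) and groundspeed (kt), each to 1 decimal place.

Leg 1: track=294.3°, groundspeed=158.3 kt
Leg 2: track=9.5°, groundspeed=206.3 kt
Leg 3: track=235.9°, groundspeed=135.9 kt
Leg 4: track=65.8°, groundspeed=209.8 kt

Leg 1: heading 281.9°; drift +12.4° → track 294.3°, groundspeed 158.3 kt
Leg 2: heading 2.5°; drift +7.0° → track 9.5°, groundspeed 206.3 kt
Leg 3: heading 232.8°; drift +3.1° → track 235.9°, groundspeed 135.9 kt
Leg 4: heading 71.0°; drift -5.2° → track 65.8°, groundspeed 209.8 kt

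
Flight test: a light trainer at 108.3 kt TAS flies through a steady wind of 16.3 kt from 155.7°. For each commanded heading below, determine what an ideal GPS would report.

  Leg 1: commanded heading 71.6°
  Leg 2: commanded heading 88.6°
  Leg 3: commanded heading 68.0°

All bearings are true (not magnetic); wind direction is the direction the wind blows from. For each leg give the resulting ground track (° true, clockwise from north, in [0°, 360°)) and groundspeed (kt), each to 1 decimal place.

Leg 1: track=63.0°, groundspeed=107.9 kt
Leg 2: track=80.2°, groundspeed=103.1 kt
Leg 3: track=59.4°, groundspeed=108.9 kt

Leg 1: heading 71.6°; drift -8.6° → track 63.0°, groundspeed 107.9 kt
Leg 2: heading 88.6°; drift -8.4° → track 80.2°, groundspeed 103.1 kt
Leg 3: heading 68.0°; drift -8.6° → track 59.4°, groundspeed 108.9 kt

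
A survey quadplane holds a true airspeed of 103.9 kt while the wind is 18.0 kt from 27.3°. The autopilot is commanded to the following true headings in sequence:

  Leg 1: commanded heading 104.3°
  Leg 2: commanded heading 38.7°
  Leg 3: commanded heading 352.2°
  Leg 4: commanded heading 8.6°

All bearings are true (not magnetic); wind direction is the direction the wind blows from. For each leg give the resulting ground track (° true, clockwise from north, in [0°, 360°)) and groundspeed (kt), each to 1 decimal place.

Leg 1: heading 104.3°; drift +10.0° → track 114.3°, groundspeed 101.4 kt
Leg 2: heading 38.7°; drift +2.4° → track 41.1°, groundspeed 86.3 kt
Leg 3: heading 352.2°; drift -6.6° → track 345.6°, groundspeed 89.8 kt
Leg 4: heading 8.6°; drift -3.8° → track 4.8°, groundspeed 87.0 kt

Leg 1: track=114.3°, groundspeed=101.4 kt
Leg 2: track=41.1°, groundspeed=86.3 kt
Leg 3: track=345.6°, groundspeed=89.8 kt
Leg 4: track=4.8°, groundspeed=87.0 kt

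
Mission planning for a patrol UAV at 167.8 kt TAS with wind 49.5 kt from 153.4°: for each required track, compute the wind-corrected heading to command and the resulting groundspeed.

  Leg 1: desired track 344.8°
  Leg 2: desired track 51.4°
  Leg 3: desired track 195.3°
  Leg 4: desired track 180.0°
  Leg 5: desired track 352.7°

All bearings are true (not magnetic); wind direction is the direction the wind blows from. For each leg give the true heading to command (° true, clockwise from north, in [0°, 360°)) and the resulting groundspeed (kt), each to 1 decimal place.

Leg 1: heading=348.1°, groundspeed=216.0 kt
Leg 2: heading=68.2°, groundspeed=171.0 kt
Leg 3: heading=183.9°, groundspeed=127.7 kt
Leg 4: heading=172.4°, groundspeed=122.1 kt
Leg 5: heading=358.3°, groundspeed=213.7 kt

Leg 1: desired track 344.8°; wind correction +3.3° → command heading 348.1°, groundspeed 216.0 kt
Leg 2: desired track 51.4°; wind correction +16.8° → command heading 68.2°, groundspeed 171.0 kt
Leg 3: desired track 195.3°; wind correction -11.4° → command heading 183.9°, groundspeed 127.7 kt
Leg 4: desired track 180.0°; wind correction -7.6° → command heading 172.4°, groundspeed 122.1 kt
Leg 5: desired track 352.7°; wind correction +5.6° → command heading 358.3°, groundspeed 213.7 kt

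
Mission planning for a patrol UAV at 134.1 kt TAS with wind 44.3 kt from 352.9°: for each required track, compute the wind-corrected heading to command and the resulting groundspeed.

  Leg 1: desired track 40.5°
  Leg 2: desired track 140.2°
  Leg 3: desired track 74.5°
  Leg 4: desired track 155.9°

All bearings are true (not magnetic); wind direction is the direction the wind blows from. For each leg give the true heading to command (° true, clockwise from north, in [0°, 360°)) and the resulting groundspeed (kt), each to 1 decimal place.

Leg 1: desired track 40.5°; wind correction -14.1° → command heading 26.4°, groundspeed 100.2 kt
Leg 2: desired track 140.2°; wind correction -10.3° → command heading 129.9°, groundspeed 169.2 kt
Leg 3: desired track 74.5°; wind correction -19.1° → command heading 55.4°, groundspeed 120.3 kt
Leg 4: desired track 155.9°; wind correction -5.5° → command heading 150.4°, groundspeed 175.8 kt

Leg 1: heading=26.4°, groundspeed=100.2 kt
Leg 2: heading=129.9°, groundspeed=169.2 kt
Leg 3: heading=55.4°, groundspeed=120.3 kt
Leg 4: heading=150.4°, groundspeed=175.8 kt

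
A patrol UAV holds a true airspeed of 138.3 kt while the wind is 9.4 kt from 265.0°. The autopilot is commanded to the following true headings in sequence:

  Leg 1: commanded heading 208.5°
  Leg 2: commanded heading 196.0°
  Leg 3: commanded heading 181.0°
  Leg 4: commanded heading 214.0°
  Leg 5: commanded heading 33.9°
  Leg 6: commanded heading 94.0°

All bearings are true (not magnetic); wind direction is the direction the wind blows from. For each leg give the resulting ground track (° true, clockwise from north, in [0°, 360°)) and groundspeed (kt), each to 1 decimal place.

Leg 1: track=205.1°, groundspeed=133.3 kt
Leg 2: track=192.3°, groundspeed=135.2 kt
Leg 3: track=177.1°, groundspeed=137.6 kt
Leg 4: track=210.8°, groundspeed=132.6 kt
Leg 5: track=36.8°, groundspeed=144.4 kt
Leg 6: track=93.4°, groundspeed=147.6 kt

Leg 1: heading 208.5°; drift -3.4° → track 205.1°, groundspeed 133.3 kt
Leg 2: heading 196.0°; drift -3.7° → track 192.3°, groundspeed 135.2 kt
Leg 3: heading 181.0°; drift -3.9° → track 177.1°, groundspeed 137.6 kt
Leg 4: heading 214.0°; drift -3.2° → track 210.8°, groundspeed 132.6 kt
Leg 5: heading 33.9°; drift +2.9° → track 36.8°, groundspeed 144.4 kt
Leg 6: heading 94.0°; drift -0.6° → track 93.4°, groundspeed 147.6 kt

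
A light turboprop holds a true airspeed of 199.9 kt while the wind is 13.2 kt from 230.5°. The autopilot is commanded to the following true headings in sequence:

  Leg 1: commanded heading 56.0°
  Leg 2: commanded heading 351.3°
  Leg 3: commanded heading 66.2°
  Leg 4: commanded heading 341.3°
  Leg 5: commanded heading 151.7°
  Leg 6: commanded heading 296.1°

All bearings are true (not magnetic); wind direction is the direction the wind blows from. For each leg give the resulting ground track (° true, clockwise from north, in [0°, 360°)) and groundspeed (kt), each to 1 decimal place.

Leg 1: track=55.7°, groundspeed=213.0 kt
Leg 2: track=354.4°, groundspeed=207.0 kt
Leg 3: track=65.2°, groundspeed=212.6 kt
Leg 4: track=344.8°, groundspeed=205.0 kt
Leg 5: track=147.9°, groundspeed=197.8 kt
Leg 6: track=299.6°, groundspeed=194.8 kt

Leg 1: heading 56.0°; drift -0.3° → track 55.7°, groundspeed 213.0 kt
Leg 2: heading 351.3°; drift +3.1° → track 354.4°, groundspeed 207.0 kt
Leg 3: heading 66.2°; drift -1.0° → track 65.2°, groundspeed 212.6 kt
Leg 4: heading 341.3°; drift +3.5° → track 344.8°, groundspeed 205.0 kt
Leg 5: heading 151.7°; drift -3.8° → track 147.9°, groundspeed 197.8 kt
Leg 6: heading 296.1°; drift +3.5° → track 299.6°, groundspeed 194.8 kt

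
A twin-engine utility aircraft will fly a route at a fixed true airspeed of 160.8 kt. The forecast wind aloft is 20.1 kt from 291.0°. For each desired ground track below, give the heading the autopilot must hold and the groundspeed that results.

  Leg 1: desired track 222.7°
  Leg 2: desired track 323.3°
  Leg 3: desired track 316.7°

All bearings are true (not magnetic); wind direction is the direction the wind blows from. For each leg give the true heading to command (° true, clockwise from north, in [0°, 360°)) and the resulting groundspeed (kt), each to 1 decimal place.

Leg 1: desired track 222.7°; wind correction +6.7° → command heading 229.4°, groundspeed 152.3 kt
Leg 2: desired track 323.3°; wind correction -3.8° → command heading 319.5°, groundspeed 143.5 kt
Leg 3: desired track 316.7°; wind correction -3.1° → command heading 313.6°, groundspeed 142.5 kt

Leg 1: heading=229.4°, groundspeed=152.3 kt
Leg 2: heading=319.5°, groundspeed=143.5 kt
Leg 3: heading=313.6°, groundspeed=142.5 kt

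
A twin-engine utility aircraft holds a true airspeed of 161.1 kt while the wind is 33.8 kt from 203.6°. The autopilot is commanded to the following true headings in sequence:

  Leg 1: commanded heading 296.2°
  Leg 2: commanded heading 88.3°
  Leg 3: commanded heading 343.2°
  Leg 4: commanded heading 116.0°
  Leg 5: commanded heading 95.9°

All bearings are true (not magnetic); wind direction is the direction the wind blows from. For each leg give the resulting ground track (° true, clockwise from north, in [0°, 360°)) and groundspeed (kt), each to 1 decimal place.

Leg 1: heading 296.2°; drift +11.7° → track 307.9°, groundspeed 166.1 kt
Leg 2: heading 88.3°; drift -9.9° → track 78.4°, groundspeed 178.2 kt
Leg 3: heading 343.2°; drift +6.7° → track 349.9°, groundspeed 188.1 kt
Leg 4: heading 116.0°; drift -11.9° → track 104.1°, groundspeed 163.2 kt
Leg 5: heading 95.9°; drift -10.6° → track 85.3°, groundspeed 174.4 kt

Leg 1: track=307.9°, groundspeed=166.1 kt
Leg 2: track=78.4°, groundspeed=178.2 kt
Leg 3: track=349.9°, groundspeed=188.1 kt
Leg 4: track=104.1°, groundspeed=163.2 kt
Leg 5: track=85.3°, groundspeed=174.4 kt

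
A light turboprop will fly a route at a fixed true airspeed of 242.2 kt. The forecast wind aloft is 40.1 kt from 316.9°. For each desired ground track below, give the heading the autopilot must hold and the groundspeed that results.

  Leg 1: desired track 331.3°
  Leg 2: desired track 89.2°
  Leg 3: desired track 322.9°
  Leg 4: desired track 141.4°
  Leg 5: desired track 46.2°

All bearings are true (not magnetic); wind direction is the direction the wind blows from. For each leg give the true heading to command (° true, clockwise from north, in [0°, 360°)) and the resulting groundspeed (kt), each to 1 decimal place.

Leg 1: heading=328.9°, groundspeed=203.2 kt
Leg 2: heading=82.2°, groundspeed=267.4 kt
Leg 3: heading=321.9°, groundspeed=202.3 kt
Leg 4: heading=142.1°, groundspeed=282.2 kt
Leg 5: heading=36.7°, groundspeed=238.4 kt

Leg 1: desired track 331.3°; wind correction -2.4° → command heading 328.9°, groundspeed 203.2 kt
Leg 2: desired track 89.2°; wind correction -7.0° → command heading 82.2°, groundspeed 267.4 kt
Leg 3: desired track 322.9°; wind correction -1.0° → command heading 321.9°, groundspeed 202.3 kt
Leg 4: desired track 141.4°; wind correction +0.7° → command heading 142.1°, groundspeed 282.2 kt
Leg 5: desired track 46.2°; wind correction -9.5° → command heading 36.7°, groundspeed 238.4 kt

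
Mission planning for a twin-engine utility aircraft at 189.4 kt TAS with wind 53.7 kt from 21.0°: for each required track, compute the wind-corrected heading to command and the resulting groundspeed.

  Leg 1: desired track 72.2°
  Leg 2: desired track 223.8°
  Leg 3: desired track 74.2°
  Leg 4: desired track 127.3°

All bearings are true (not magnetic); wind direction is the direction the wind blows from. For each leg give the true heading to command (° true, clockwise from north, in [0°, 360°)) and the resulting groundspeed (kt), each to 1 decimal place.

Leg 1: heading=59.4°, groundspeed=151.1 kt
Leg 2: heading=230.1°, groundspeed=237.8 kt
Leg 3: heading=61.1°, groundspeed=152.3 kt
Leg 4: heading=111.5°, groundspeed=197.3 kt

Leg 1: desired track 72.2°; wind correction -12.8° → command heading 59.4°, groundspeed 151.1 kt
Leg 2: desired track 223.8°; wind correction +6.3° → command heading 230.1°, groundspeed 237.8 kt
Leg 3: desired track 74.2°; wind correction -13.1° → command heading 61.1°, groundspeed 152.3 kt
Leg 4: desired track 127.3°; wind correction -15.8° → command heading 111.5°, groundspeed 197.3 kt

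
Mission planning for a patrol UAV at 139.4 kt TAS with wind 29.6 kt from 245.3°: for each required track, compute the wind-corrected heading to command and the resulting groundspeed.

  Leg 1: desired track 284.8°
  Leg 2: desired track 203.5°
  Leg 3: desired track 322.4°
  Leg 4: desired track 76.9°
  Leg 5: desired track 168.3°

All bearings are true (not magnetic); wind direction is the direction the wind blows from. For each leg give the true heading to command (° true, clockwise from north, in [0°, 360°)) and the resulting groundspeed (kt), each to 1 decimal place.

Leg 1: heading=277.0°, groundspeed=115.3 kt
Leg 2: heading=211.6°, groundspeed=115.9 kt
Leg 3: heading=310.5°, groundspeed=129.8 kt
Leg 4: heading=79.3°, groundspeed=168.3 kt
Leg 5: heading=180.2°, groundspeed=129.7 kt

Leg 1: desired track 284.8°; wind correction -7.8° → command heading 277.0°, groundspeed 115.3 kt
Leg 2: desired track 203.5°; wind correction +8.1° → command heading 211.6°, groundspeed 115.9 kt
Leg 3: desired track 322.4°; wind correction -11.9° → command heading 310.5°, groundspeed 129.8 kt
Leg 4: desired track 76.9°; wind correction +2.4° → command heading 79.3°, groundspeed 168.3 kt
Leg 5: desired track 168.3°; wind correction +11.9° → command heading 180.2°, groundspeed 129.7 kt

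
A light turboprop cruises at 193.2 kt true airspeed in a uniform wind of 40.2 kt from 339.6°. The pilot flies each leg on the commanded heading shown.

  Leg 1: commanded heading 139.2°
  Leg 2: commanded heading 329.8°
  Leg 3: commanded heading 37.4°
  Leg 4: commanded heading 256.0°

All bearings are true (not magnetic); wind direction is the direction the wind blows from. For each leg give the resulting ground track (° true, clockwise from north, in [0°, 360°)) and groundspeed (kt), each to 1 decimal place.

Leg 1: track=142.7°, groundspeed=231.3 kt
Leg 2: track=327.2°, groundspeed=153.7 kt
Leg 3: track=48.6°, groundspeed=175.1 kt
Leg 4: track=244.0°, groundspeed=192.9 kt

Leg 1: heading 139.2°; drift +3.5° → track 142.7°, groundspeed 231.3 kt
Leg 2: heading 329.8°; drift -2.6° → track 327.2°, groundspeed 153.7 kt
Leg 3: heading 37.4°; drift +11.2° → track 48.6°, groundspeed 175.1 kt
Leg 4: heading 256.0°; drift -12.0° → track 244.0°, groundspeed 192.9 kt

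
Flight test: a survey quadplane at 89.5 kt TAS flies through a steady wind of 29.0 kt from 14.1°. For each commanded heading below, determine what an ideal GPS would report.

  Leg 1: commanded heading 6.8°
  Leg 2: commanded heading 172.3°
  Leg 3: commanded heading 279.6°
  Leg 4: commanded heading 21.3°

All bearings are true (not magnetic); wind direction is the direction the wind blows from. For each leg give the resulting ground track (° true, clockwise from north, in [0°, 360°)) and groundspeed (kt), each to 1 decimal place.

Leg 1: track=3.3°, groundspeed=60.8 kt
Leg 2: track=177.6°, groundspeed=116.9 kt
Leg 3: track=262.1°, groundspeed=96.2 kt
Leg 4: track=24.7°, groundspeed=60.8 kt

Leg 1: heading 6.8°; drift -3.5° → track 3.3°, groundspeed 60.8 kt
Leg 2: heading 172.3°; drift +5.3° → track 177.6°, groundspeed 116.9 kt
Leg 3: heading 279.6°; drift -17.5° → track 262.1°, groundspeed 96.2 kt
Leg 4: heading 21.3°; drift +3.4° → track 24.7°, groundspeed 60.8 kt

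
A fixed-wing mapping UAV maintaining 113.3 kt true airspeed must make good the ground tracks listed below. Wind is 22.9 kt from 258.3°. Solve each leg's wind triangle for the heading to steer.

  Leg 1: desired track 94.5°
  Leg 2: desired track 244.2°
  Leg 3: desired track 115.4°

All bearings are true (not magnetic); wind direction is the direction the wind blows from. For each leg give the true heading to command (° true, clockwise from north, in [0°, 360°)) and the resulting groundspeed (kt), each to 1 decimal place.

Leg 1: desired track 94.5°; wind correction +3.2° → command heading 97.7°, groundspeed 135.1 kt
Leg 2: desired track 244.2°; wind correction +2.8° → command heading 247.0°, groundspeed 91.0 kt
Leg 3: desired track 115.4°; wind correction +7.0° → command heading 122.4°, groundspeed 130.7 kt

Leg 1: heading=97.7°, groundspeed=135.1 kt
Leg 2: heading=247.0°, groundspeed=91.0 kt
Leg 3: heading=122.4°, groundspeed=130.7 kt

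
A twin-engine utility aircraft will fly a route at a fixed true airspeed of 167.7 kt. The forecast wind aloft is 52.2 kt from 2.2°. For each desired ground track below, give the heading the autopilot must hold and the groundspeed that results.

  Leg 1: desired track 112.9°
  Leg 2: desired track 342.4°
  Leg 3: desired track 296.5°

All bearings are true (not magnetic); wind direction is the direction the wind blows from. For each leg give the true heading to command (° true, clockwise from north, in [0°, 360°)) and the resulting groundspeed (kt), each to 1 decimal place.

Leg 1: heading=96.0°, groundspeed=178.9 kt
Leg 2: heading=348.5°, groundspeed=117.7 kt
Leg 3: heading=313.0°, groundspeed=139.3 kt

Leg 1: desired track 112.9°; wind correction -16.9° → command heading 96.0°, groundspeed 178.9 kt
Leg 2: desired track 342.4°; wind correction +6.1° → command heading 348.5°, groundspeed 117.7 kt
Leg 3: desired track 296.5°; wind correction +16.5° → command heading 313.0°, groundspeed 139.3 kt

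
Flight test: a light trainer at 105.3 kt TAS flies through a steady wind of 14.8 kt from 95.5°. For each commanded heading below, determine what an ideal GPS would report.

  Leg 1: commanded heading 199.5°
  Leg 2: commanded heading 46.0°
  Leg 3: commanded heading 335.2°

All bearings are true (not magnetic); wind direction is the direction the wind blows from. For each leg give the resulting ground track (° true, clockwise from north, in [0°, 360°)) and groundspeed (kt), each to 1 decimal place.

Leg 1: heading 199.5°; drift +7.5° → track 207.0°, groundspeed 109.8 kt
Leg 2: heading 46.0°; drift -6.7° → track 39.3°, groundspeed 96.3 kt
Leg 3: heading 335.2°; drift -6.5° → track 328.7°, groundspeed 113.5 kt

Leg 1: track=207.0°, groundspeed=109.8 kt
Leg 2: track=39.3°, groundspeed=96.3 kt
Leg 3: track=328.7°, groundspeed=113.5 kt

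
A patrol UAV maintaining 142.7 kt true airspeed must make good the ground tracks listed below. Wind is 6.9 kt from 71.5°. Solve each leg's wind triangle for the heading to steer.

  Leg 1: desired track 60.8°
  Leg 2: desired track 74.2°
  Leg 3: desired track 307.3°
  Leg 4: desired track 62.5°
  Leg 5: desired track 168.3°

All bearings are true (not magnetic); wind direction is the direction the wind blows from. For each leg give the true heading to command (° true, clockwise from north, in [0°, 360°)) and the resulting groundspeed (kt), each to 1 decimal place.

Leg 1: heading=61.3°, groundspeed=135.9 kt
Leg 2: heading=74.1°, groundspeed=135.8 kt
Leg 3: heading=309.6°, groundspeed=146.5 kt
Leg 4: heading=62.9°, groundspeed=135.9 kt
Leg 5: heading=165.5°, groundspeed=143.4 kt

Leg 1: desired track 60.8°; wind correction +0.5° → command heading 61.3°, groundspeed 135.9 kt
Leg 2: desired track 74.2°; wind correction -0.1° → command heading 74.1°, groundspeed 135.8 kt
Leg 3: desired track 307.3°; wind correction +2.3° → command heading 309.6°, groundspeed 146.5 kt
Leg 4: desired track 62.5°; wind correction +0.4° → command heading 62.9°, groundspeed 135.9 kt
Leg 5: desired track 168.3°; wind correction -2.8° → command heading 165.5°, groundspeed 143.4 kt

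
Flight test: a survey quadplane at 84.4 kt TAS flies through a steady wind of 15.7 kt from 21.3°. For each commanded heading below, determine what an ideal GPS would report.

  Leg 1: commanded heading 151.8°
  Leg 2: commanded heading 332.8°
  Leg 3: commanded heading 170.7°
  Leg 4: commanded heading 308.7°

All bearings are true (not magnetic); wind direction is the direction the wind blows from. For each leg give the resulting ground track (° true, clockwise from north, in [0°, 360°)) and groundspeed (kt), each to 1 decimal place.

Leg 1: track=159.0°, groundspeed=95.3 kt
Leg 2: track=323.8°, groundspeed=74.9 kt
Leg 3: track=175.4°, groundspeed=98.2 kt
Leg 4: track=298.1°, groundspeed=81.1 kt

Leg 1: heading 151.8°; drift +7.2° → track 159.0°, groundspeed 95.3 kt
Leg 2: heading 332.8°; drift -9.0° → track 323.8°, groundspeed 74.9 kt
Leg 3: heading 170.7°; drift +4.7° → track 175.4°, groundspeed 98.2 kt
Leg 4: heading 308.7°; drift -10.6° → track 298.1°, groundspeed 81.1 kt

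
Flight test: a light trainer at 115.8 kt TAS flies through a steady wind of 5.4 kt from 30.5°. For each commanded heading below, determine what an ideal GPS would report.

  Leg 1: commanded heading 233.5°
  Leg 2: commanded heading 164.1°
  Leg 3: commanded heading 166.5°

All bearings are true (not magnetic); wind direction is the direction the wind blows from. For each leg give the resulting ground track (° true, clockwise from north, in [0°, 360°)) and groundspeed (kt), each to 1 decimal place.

Leg 1: track=232.5°, groundspeed=120.8 kt
Leg 2: track=166.0°, groundspeed=119.6 kt
Leg 3: track=168.3°, groundspeed=119.7 kt

Leg 1: heading 233.5°; drift -1.0° → track 232.5°, groundspeed 120.8 kt
Leg 2: heading 164.1°; drift +1.9° → track 166.0°, groundspeed 119.6 kt
Leg 3: heading 166.5°; drift +1.8° → track 168.3°, groundspeed 119.7 kt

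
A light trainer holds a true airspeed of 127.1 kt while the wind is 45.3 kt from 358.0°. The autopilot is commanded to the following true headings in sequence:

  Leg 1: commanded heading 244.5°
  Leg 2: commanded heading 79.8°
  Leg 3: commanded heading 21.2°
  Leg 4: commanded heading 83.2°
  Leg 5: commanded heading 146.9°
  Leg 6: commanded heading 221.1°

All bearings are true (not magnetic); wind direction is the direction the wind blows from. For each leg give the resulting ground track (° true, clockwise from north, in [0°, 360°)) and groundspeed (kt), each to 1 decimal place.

Leg 1: heading 244.5°; drift -16.0° → track 228.5°, groundspeed 151.0 kt
Leg 2: heading 79.8°; drift +20.4° → track 100.2°, groundspeed 128.7 kt
Leg 3: heading 21.2°; drift +11.8° → track 33.0°, groundspeed 87.3 kt
Leg 4: heading 83.2°; drift +20.1° → track 103.3°, groundspeed 131.3 kt
Leg 5: heading 146.9°; drift +8.0° → track 154.9°, groundspeed 167.5 kt
Leg 6: heading 221.1°; drift -10.9° → track 210.2°, groundspeed 163.1 kt

Leg 1: track=228.5°, groundspeed=151.0 kt
Leg 2: track=100.2°, groundspeed=128.7 kt
Leg 3: track=33.0°, groundspeed=87.3 kt
Leg 4: track=103.3°, groundspeed=131.3 kt
Leg 5: track=154.9°, groundspeed=167.5 kt
Leg 6: track=210.2°, groundspeed=163.1 kt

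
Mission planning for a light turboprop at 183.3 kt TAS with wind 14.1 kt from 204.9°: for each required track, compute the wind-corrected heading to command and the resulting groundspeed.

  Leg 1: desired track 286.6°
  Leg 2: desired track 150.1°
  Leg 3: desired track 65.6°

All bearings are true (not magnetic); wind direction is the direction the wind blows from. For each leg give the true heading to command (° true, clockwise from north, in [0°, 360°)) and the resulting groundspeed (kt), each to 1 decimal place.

Leg 1: heading=282.2°, groundspeed=180.7 kt
Leg 2: heading=153.7°, groundspeed=174.8 kt
Leg 3: heading=68.5°, groundspeed=193.8 kt

Leg 1: desired track 286.6°; wind correction -4.4° → command heading 282.2°, groundspeed 180.7 kt
Leg 2: desired track 150.1°; wind correction +3.6° → command heading 153.7°, groundspeed 174.8 kt
Leg 3: desired track 65.6°; wind correction +2.9° → command heading 68.5°, groundspeed 193.8 kt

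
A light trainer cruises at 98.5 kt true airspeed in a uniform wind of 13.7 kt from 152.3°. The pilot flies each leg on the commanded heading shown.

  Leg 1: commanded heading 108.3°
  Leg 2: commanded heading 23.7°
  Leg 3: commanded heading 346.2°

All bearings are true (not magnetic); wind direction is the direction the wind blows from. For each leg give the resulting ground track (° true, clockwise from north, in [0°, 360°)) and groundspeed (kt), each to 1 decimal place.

Leg 1: track=102.2°, groundspeed=89.2 kt
Leg 2: track=18.0°, groundspeed=107.6 kt
Leg 3: track=344.5°, groundspeed=111.8 kt

Leg 1: heading 108.3°; drift -6.1° → track 102.2°, groundspeed 89.2 kt
Leg 2: heading 23.7°; drift -5.7° → track 18.0°, groundspeed 107.6 kt
Leg 3: heading 346.2°; drift -1.7° → track 344.5°, groundspeed 111.8 kt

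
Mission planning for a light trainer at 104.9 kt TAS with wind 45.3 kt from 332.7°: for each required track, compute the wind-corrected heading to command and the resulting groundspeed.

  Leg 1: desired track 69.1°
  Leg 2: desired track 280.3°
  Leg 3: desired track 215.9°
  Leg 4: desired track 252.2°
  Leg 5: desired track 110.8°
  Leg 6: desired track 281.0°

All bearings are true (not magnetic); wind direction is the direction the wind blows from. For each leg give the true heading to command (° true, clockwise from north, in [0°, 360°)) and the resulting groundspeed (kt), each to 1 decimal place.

Leg 1: desired track 69.1°; wind correction -25.4° → command heading 43.7°, groundspeed 99.8 kt
Leg 2: desired track 280.3°; wind correction +20.0° → command heading 300.3°, groundspeed 70.9 kt
Leg 3: desired track 215.9°; wind correction +22.7° → command heading 238.6°, groundspeed 117.2 kt
Leg 4: desired track 252.2°; wind correction +25.2° → command heading 277.4°, groundspeed 87.4 kt
Leg 5: desired track 110.8°; wind correction -16.8° → command heading 94.0°, groundspeed 134.2 kt
Leg 6: desired track 281.0°; wind correction +19.8° → command heading 300.8°, groundspeed 70.6 kt

Leg 1: heading=43.7°, groundspeed=99.8 kt
Leg 2: heading=300.3°, groundspeed=70.9 kt
Leg 3: heading=238.6°, groundspeed=117.2 kt
Leg 4: heading=277.4°, groundspeed=87.4 kt
Leg 5: heading=94.0°, groundspeed=134.2 kt
Leg 6: heading=300.8°, groundspeed=70.6 kt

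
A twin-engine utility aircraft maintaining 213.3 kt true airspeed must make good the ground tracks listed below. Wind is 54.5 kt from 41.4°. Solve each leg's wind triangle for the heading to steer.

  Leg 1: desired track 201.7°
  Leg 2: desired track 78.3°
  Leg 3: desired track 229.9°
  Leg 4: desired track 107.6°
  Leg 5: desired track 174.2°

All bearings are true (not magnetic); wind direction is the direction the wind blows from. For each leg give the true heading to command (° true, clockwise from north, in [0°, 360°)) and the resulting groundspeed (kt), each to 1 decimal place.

Leg 1: desired track 201.7°; wind correction -4.9° → command heading 196.8°, groundspeed 263.8 kt
Leg 2: desired track 78.3°; wind correction -8.8° → command heading 69.5°, groundspeed 167.2 kt
Leg 3: desired track 229.9°; wind correction +2.2° → command heading 232.1°, groundspeed 267.0 kt
Leg 4: desired track 107.6°; wind correction -13.5° → command heading 94.1°, groundspeed 185.4 kt
Leg 5: desired track 174.2°; wind correction -10.8° → command heading 163.4°, groundspeed 246.5 kt

Leg 1: heading=196.8°, groundspeed=263.8 kt
Leg 2: heading=69.5°, groundspeed=167.2 kt
Leg 3: heading=232.1°, groundspeed=267.0 kt
Leg 4: heading=94.1°, groundspeed=185.4 kt
Leg 5: heading=163.4°, groundspeed=246.5 kt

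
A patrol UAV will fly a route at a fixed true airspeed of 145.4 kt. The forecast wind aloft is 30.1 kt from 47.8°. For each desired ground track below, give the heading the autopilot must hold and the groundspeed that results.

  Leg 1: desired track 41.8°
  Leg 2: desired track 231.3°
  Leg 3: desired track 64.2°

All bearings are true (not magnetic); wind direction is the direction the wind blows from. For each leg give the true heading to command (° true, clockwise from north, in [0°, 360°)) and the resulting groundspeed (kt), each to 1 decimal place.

Leg 1: heading=43.0°, groundspeed=115.4 kt
Leg 2: heading=232.0°, groundspeed=175.4 kt
Leg 3: heading=60.8°, groundspeed=116.3 kt

Leg 1: desired track 41.8°; wind correction +1.2° → command heading 43.0°, groundspeed 115.4 kt
Leg 2: desired track 231.3°; wind correction +0.7° → command heading 232.0°, groundspeed 175.4 kt
Leg 3: desired track 64.2°; wind correction -3.4° → command heading 60.8°, groundspeed 116.3 kt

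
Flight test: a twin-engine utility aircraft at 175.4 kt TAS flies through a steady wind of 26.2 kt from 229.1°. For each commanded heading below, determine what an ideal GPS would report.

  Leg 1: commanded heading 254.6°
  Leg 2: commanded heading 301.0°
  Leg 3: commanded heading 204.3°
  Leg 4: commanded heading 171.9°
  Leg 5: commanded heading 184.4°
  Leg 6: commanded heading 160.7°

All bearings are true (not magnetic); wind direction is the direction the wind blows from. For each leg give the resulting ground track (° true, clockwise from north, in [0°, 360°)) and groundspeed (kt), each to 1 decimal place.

Leg 1: heading 254.6°; drift +4.3° → track 258.9°, groundspeed 152.2 kt
Leg 2: heading 301.0°; drift +8.5° → track 309.5°, groundspeed 169.1 kt
Leg 3: heading 204.3°; drift -4.1° → track 200.2°, groundspeed 152.0 kt
Leg 4: heading 171.9°; drift -7.8° → track 164.1°, groundspeed 162.7 kt
Leg 5: heading 184.4°; drift -6.7° → track 177.7°, groundspeed 157.9 kt
Leg 6: heading 160.7°; drift -8.4° → track 152.3°, groundspeed 167.5 kt

Leg 1: track=258.9°, groundspeed=152.2 kt
Leg 2: track=309.5°, groundspeed=169.1 kt
Leg 3: track=200.2°, groundspeed=152.0 kt
Leg 4: track=164.1°, groundspeed=162.7 kt
Leg 5: track=177.7°, groundspeed=157.9 kt
Leg 6: track=152.3°, groundspeed=167.5 kt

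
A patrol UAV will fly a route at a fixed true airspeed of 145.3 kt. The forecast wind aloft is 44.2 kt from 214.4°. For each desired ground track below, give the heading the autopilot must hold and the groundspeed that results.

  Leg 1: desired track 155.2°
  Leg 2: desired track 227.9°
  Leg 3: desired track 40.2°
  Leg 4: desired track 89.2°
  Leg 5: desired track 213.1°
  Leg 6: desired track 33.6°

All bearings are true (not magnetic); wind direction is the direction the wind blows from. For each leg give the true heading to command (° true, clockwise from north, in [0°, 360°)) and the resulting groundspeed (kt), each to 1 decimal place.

Leg 1: heading=170.3°, groundspeed=117.6 kt
Leg 2: heading=223.8°, groundspeed=102.0 kt
Leg 3: heading=42.0°, groundspeed=189.2 kt
Leg 4: heading=103.6°, groundspeed=166.2 kt
Leg 5: heading=213.5°, groundspeed=101.1 kt
Leg 6: heading=33.4°, groundspeed=189.5 kt

Leg 1: desired track 155.2°; wind correction +15.1° → command heading 170.3°, groundspeed 117.6 kt
Leg 2: desired track 227.9°; wind correction -4.1° → command heading 223.8°, groundspeed 102.0 kt
Leg 3: desired track 40.2°; wind correction +1.8° → command heading 42.0°, groundspeed 189.2 kt
Leg 4: desired track 89.2°; wind correction +14.4° → command heading 103.6°, groundspeed 166.2 kt
Leg 5: desired track 213.1°; wind correction +0.4° → command heading 213.5°, groundspeed 101.1 kt
Leg 6: desired track 33.6°; wind correction -0.2° → command heading 33.4°, groundspeed 189.5 kt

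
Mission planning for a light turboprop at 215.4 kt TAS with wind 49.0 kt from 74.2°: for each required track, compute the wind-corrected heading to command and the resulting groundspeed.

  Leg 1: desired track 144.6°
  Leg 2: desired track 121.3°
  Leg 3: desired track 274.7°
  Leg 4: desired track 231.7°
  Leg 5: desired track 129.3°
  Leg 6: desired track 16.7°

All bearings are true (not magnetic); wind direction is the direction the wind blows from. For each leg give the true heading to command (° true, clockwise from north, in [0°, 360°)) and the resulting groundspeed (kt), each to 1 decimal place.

Leg 1: heading=132.2°, groundspeed=194.0 kt
Leg 2: heading=111.7°, groundspeed=179.0 kt
Leg 3: heading=279.3°, groundspeed=260.6 kt
Leg 4: heading=226.7°, groundspeed=259.9 kt
Leg 5: heading=118.5°, groundspeed=183.6 kt
Leg 6: heading=27.8°, groundspeed=185.1 kt

Leg 1: desired track 144.6°; wind correction -12.4° → command heading 132.2°, groundspeed 194.0 kt
Leg 2: desired track 121.3°; wind correction -9.6° → command heading 111.7°, groundspeed 179.0 kt
Leg 3: desired track 274.7°; wind correction +4.6° → command heading 279.3°, groundspeed 260.6 kt
Leg 4: desired track 231.7°; wind correction -5.0° → command heading 226.7°, groundspeed 259.9 kt
Leg 5: desired track 129.3°; wind correction -10.8° → command heading 118.5°, groundspeed 183.6 kt
Leg 6: desired track 16.7°; wind correction +11.1° → command heading 27.8°, groundspeed 185.1 kt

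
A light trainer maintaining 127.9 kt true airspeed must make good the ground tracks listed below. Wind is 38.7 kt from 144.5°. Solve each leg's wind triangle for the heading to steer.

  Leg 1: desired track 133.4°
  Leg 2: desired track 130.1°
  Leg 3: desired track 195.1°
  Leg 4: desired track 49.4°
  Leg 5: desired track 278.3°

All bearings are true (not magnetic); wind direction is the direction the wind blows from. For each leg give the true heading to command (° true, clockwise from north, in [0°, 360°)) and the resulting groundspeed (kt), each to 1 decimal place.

Leg 1: heading=136.7°, groundspeed=89.7 kt
Leg 2: heading=134.4°, groundspeed=90.1 kt
Leg 3: heading=181.6°, groundspeed=99.8 kt
Leg 4: heading=66.9°, groundspeed=125.4 kt
Leg 5: heading=265.7°, groundspeed=151.6 kt

Leg 1: desired track 133.4°; wind correction +3.3° → command heading 136.7°, groundspeed 89.7 kt
Leg 2: desired track 130.1°; wind correction +4.3° → command heading 134.4°, groundspeed 90.1 kt
Leg 3: desired track 195.1°; wind correction -13.5° → command heading 181.6°, groundspeed 99.8 kt
Leg 4: desired track 49.4°; wind correction +17.5° → command heading 66.9°, groundspeed 125.4 kt
Leg 5: desired track 278.3°; wind correction -12.6° → command heading 265.7°, groundspeed 151.6 kt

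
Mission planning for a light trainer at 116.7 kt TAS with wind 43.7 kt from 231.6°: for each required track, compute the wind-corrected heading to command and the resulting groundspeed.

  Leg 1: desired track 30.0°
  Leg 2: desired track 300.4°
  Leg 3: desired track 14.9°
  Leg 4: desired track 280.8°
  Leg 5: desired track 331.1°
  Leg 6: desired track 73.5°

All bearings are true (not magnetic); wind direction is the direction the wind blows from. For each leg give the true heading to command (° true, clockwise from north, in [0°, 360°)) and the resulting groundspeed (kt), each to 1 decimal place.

Leg 1: desired track 30.0°; wind correction -7.9° → command heading 22.1°, groundspeed 156.2 kt
Leg 2: desired track 300.4°; wind correction -20.4° → command heading 280.0°, groundspeed 93.6 kt
Leg 3: desired track 14.9°; wind correction -12.9° → command heading 2.0°, groundspeed 148.8 kt
Leg 4: desired track 280.8°; wind correction -16.5° → command heading 264.3°, groundspeed 83.4 kt
Leg 5: desired track 331.1°; wind correction -21.7° → command heading 309.4°, groundspeed 115.7 kt
Leg 6: desired track 73.5°; wind correction +8.0° → command heading 81.5°, groundspeed 156.1 kt

Leg 1: heading=22.1°, groundspeed=156.2 kt
Leg 2: heading=280.0°, groundspeed=93.6 kt
Leg 3: heading=2.0°, groundspeed=148.8 kt
Leg 4: heading=264.3°, groundspeed=83.4 kt
Leg 5: heading=309.4°, groundspeed=115.7 kt
Leg 6: heading=81.5°, groundspeed=156.1 kt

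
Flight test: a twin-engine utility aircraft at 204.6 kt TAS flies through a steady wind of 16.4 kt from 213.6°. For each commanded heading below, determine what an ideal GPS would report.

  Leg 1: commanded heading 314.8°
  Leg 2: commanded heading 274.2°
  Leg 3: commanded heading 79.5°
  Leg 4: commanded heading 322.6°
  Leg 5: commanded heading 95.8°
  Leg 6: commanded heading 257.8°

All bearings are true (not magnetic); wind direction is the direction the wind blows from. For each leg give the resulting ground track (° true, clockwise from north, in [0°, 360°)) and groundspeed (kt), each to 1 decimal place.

Leg 1: track=319.2°, groundspeed=208.4 kt
Leg 2: track=278.4°, groundspeed=197.1 kt
Leg 3: track=76.4°, groundspeed=216.3 kt
Leg 4: track=326.8°, groundspeed=210.5 kt
Leg 5: track=91.9°, groundspeed=212.7 kt
Leg 6: track=261.2°, groundspeed=193.2 kt

Leg 1: heading 314.8°; drift +4.4° → track 319.2°, groundspeed 208.4 kt
Leg 2: heading 274.2°; drift +4.2° → track 278.4°, groundspeed 197.1 kt
Leg 3: heading 79.5°; drift -3.1° → track 76.4°, groundspeed 216.3 kt
Leg 4: heading 322.6°; drift +4.2° → track 326.8°, groundspeed 210.5 kt
Leg 5: heading 95.8°; drift -3.9° → track 91.9°, groundspeed 212.7 kt
Leg 6: heading 257.8°; drift +3.4° → track 261.2°, groundspeed 193.2 kt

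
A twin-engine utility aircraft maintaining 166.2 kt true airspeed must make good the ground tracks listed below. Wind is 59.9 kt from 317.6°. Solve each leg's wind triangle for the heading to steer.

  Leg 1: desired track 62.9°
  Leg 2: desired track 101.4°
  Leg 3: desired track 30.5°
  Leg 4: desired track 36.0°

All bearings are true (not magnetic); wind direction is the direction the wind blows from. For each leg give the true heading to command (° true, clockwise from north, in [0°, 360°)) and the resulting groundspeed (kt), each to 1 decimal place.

Leg 1: desired track 62.9°; wind correction -20.3° → command heading 42.6°, groundspeed 171.6 kt
Leg 2: desired track 101.4°; wind correction -12.3° → command heading 89.1°, groundspeed 210.7 kt
Leg 3: desired track 30.5°; wind correction -20.1° → command heading 10.4°, groundspeed 138.4 kt
Leg 4: desired track 36.0°; wind correction -20.7° → command heading 15.3°, groundspeed 143.5 kt

Leg 1: heading=42.6°, groundspeed=171.6 kt
Leg 2: heading=89.1°, groundspeed=210.7 kt
Leg 3: heading=10.4°, groundspeed=138.4 kt
Leg 4: heading=15.3°, groundspeed=143.5 kt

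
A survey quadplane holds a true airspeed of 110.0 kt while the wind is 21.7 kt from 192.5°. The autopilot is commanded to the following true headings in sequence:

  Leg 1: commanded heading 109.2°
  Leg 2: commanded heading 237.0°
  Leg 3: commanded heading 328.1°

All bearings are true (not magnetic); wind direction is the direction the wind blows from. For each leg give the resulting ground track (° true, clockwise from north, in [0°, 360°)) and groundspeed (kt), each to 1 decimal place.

Leg 1: heading 109.2°; drift -11.3° → track 97.9°, groundspeed 109.6 kt
Leg 2: heading 237.0°; drift +9.1° → track 246.1°, groundspeed 95.7 kt
Leg 3: heading 328.1°; drift +6.9° → track 335.0°, groundspeed 126.4 kt

Leg 1: track=97.9°, groundspeed=109.6 kt
Leg 2: track=246.1°, groundspeed=95.7 kt
Leg 3: track=335.0°, groundspeed=126.4 kt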